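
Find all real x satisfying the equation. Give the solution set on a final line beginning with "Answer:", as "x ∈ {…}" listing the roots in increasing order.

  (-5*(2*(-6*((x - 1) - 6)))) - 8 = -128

Step 1. [(-5*(2*(-6*((x - 1) - 6)))) - 8 = -128] add 8: x sits inside (… - 8). So sub: -5*(2*(-6*((x - 1) - 6))) = -120.
Step 2. [-5*(2*(-6*((x - 1) - 6))) = -120] -5 out front; divide by -5 ⇒ div: 2*(-6*((x - 1) - 6)) = 24.
Step 3. [2*(-6*((x - 1) - 6)) = 24] 2·(inner) — divide through by 2 ⇒ div: -6*((x - 1) - 6) = 12.
Step 4. [-6*((x - 1) - 6) = 12] -6 out front; divide by -6 ⇒ div: (x - 1) - 6 = -2.
Step 5. [(x - 1) - 6 = -2] add 6: x sits inside (… - 6), so sub: x - 1 = 4.
Step 6. [x - 1 = 4] add 1: x sits inside (… - 1), so sub: x = 5.

Answer: x ∈ {5}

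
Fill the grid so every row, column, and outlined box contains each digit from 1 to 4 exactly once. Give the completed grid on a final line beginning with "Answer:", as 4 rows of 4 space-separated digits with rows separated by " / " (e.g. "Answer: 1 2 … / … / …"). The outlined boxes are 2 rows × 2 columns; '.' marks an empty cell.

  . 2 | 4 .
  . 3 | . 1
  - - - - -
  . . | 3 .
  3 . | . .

Step 1. [r3c1∈{1,2,4}] r3c1 is the only open cell in col 1 admitting 2. So r3c1=2.
Step 2. [r3c4∈{4}] only 4 remains possible at r3c4, so r3c4=4.
Step 3. [r4c3∈{1,2}] 1 has one home in col 3: r4c3, so r4c3=1.
Step 4. [r2c3∈{2}] r2c3's peers cover all but 2, so r2c3=2.
Step 5. [r4c2∈{4}] nothing but 4 survives at r4c2 ⇒ r4c2=4.
Step 6. [r2c1∈{4}] r2c1 is down to just 4. So r2c1=4.
Step 7. [r1c1∈{1}] r1c1 has the single candidate 1, so r1c1=1.
Step 8. [r4c4∈{2}] r4c4 is down to just 2 ⇒ r4c4=2.
Step 9. [r3c2∈{1}] r3c2 has the single candidate 1. So r3c2=1.
Step 10. [r1c4∈{3}] r1c4's peers cover all but 3. So r1c4=3.

Answer: 1 2 4 3 / 4 3 2 1 / 2 1 3 4 / 3 4 1 2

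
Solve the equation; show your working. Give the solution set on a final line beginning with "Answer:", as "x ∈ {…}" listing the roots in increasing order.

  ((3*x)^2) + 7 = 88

Step 1. [((3*x)^2) + 7 = 88] +7 is outermost — subtract 7 both sides. So sub: (3*x)^2 = 81.
Step 2. [(3*x)^2 = 81] √ both sides: 81 ≥ 0 gives two branches. So sqrt: 3*x = 9 or -9.
Step 3. [3*x = 9 or -9] leading coefficient 3: divide by 3. So div: x = 3 or -3.

Answer: x ∈ {-3, 3}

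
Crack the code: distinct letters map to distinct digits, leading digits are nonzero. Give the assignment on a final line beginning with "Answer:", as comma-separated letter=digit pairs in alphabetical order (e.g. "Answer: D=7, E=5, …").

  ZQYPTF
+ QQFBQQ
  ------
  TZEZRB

Step 1. [col 1: F + Q ≡ B (mod 10)] no forcing yet in column 1 (carry-in 0); B=7 is free and consistent — try it ⇒ B=7.
Step 2. [col 1: F + Q ≡ B (mod 10)] several values work for Q in column 1 (F + Q ≡ B (mod 10), carry-in 0); try Q=3 ⇒ Q=3.
Step 3. [col 1: F + Q ≡ B (mod 10)] column 1: given Q=3, B=7, carry-in 0, and digits 3,7 already taken and all letters distinct, F+Q≡B (mod 10) forces F=4 ⇒ F=4.
Step 4. [col 2: T + Q ≡ R (mod 10)] no forcing yet in column 2 (carry-in 0); R=2 is free and consistent — try it, so R=2.
Step 5. [col 2: T + Q ≡ R (mod 10)] column 2: given Q=3, R=2, carry-in 0, and digits 2,3,4,7 already taken and all letters distinct, T+Q≡R (mod 10) forces T=9. So T=9.
Step 6. [col 3: P + B ≡ Z (mod 10)] no forcing yet in column 3 (carry-in 1); Z=6 is free and consistent — try it ⇒ Z=6.
Step 7. [col 3: P + B ≡ Z (mod 10)] column 3 reads P+B+carry(1)=Z with B=7, Z=6; with digits 2,3,4,6,7,9 already taken and all letters distinct, the only value for P is 8 ⇒ P=8.
Step 8. [col 4: Y + F ≡ E (mod 10)] no forcing yet in column 4 (carry-in 1); Y=0 is free and consistent — try it. So Y=0.
Step 9. [col 4: Y + F ≡ E (mod 10)] column 4 reads Y+F+carry(1)=E with Y=0, F=4; with digits 0,2,3,4,6,7,8,9 already taken and all letters distinct, the only value for E is 5. So E=5.

Answer: B=7, E=5, F=4, P=8, Q=3, R=2, T=9, Y=0, Z=6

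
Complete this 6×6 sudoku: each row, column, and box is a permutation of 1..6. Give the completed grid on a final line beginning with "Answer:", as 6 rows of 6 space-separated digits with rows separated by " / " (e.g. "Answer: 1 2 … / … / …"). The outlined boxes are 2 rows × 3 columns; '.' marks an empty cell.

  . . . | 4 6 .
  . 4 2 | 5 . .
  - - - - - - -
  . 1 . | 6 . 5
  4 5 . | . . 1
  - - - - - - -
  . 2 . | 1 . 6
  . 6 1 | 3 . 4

Step 1. [r3c3∈{3}] nothing but 3 survives at r3c3, so r3c3=3.
Step 2. [r6c1∈{5}] only 5 remains possible at r6c1, so r6c1=5.
Step 3. [r2c6∈{3}] r2c6's peers cover all but 3, so r2c6=3.
Step 4. [r4c4∈{2}] r4c4 has the single candidate 2, so r4c4=2.
Step 5. [r1c1∈{1,3}] r1c1 is the only open cell in row 1 admitting 1, so r1c1=1.
Step 6. [r1c6∈{2}] r1c6's peers cover all but 2. So r1c6=2.
Step 7. [r1c2∈{3}] r1c2's peers cover all but 3 ⇒ r1c2=3.
Step 8. [r3c1∈{2}] r3c1 has the single candidate 2. So r3c1=2.
Step 9. [r4c5∈{3}] nothing but 3 survives at r4c5. So r4c5=3.
Step 10. [r4c3∈{6}] only 6 remains possible at r4c3 ⇒ r4c3=6.
Step 11. [r3c5∈{4}] r3c5 is down to just 4. So r3c5=4.
Step 12. [r2c1∈{6}] r2c1 has the single candidate 6, so r2c1=6.
Step 13. [r5c3∈{4}] nothing but 4 survives at r5c3 ⇒ r5c3=4.
Step 14. [r5c5∈{5}] r5c5 is down to just 5 ⇒ r5c5=5.
Step 15. [r5c1∈{3}] r5c1 is down to just 3. So r5c1=3.
Step 16. [r6c5∈{2}] only 2 remains possible at r6c5, so r6c5=2.
Step 17. [r2c5∈{1}] only 1 remains possible at r2c5. So r2c5=1.
Step 18. [r1c3∈{5}] r1c3 is down to just 5 ⇒ r1c3=5.

Answer: 1 3 5 4 6 2 / 6 4 2 5 1 3 / 2 1 3 6 4 5 / 4 5 6 2 3 1 / 3 2 4 1 5 6 / 5 6 1 3 2 4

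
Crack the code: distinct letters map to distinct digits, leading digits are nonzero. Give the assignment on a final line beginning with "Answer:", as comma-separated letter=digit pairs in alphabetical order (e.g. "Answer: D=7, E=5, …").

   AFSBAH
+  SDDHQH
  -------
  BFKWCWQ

Step 1. [B] adding two 6-digit numbers gives at most 6+1 digits, and here it does — B is that final carry and must be 1 ⇒ B=1.
Step 2. [col 1: H + H ≡ Q (mod 10)] no forcing yet in column 1 (carry-in 0); Q=4 is free and consistent — try it. So Q=4.
Step 3. [col 1: H + H ≡ Q (mod 10)] column 1 (H + H ≡ Q (mod 10), carry-in 0) doesn't pin H yet; pick H=7 and continue. So H=7.
Step 4. [col 2: A + Q ≡ W (mod 10)] several values work for W in column 2 (A + Q ≡ W (mod 10), carry-in 1); try W=0, so W=0.
Step 5. [col 2: A + Q ≡ W (mod 10)] column 2 reads A+Q+carry(1)=W with Q=4, W=0; with digits 0,1,4,7 already taken and all letters distinct, the only value for A is 5. So A=5.
Step 6. [col 3: B + H ≡ C (mod 10)] column 3 reads B+H+carry(1)=C with B=1, H=7; with digits 0,1,4,5,7 already taken and all letters distinct, the only value for C is 9 ⇒ C=9.
Step 7. [col 4: S + D ≡ W (mod 10)] column 4 (S + D ≡ W (mod 10), carry-in 0) doesn't pin S yet; pick S=8 and continue. So S=8.
Step 8. [col 4: S + D ≡ W (mod 10)] in column 4 we have S+D≡W with carry-in 0; given S=8, W=0 and digits 0,1,4,5,7,8,9 already taken and all letters distinct, that pins D to 2 ⇒ D=2.
Step 9. [col 5: F + D ≡ K (mod 10)] from column 5 (D=2, carry-in 1, digits 0,1,2,4,5,7,8,9 already taken and all letters distinct): F must equal 3 ⇒ F=3.
Step 10. [col 5: F + D ≡ K (mod 10)] in column 5 we have F+D≡K with carry-in 1; given F=3, D=2 and digits 0,1,2,3,4,5,7,8,9 already taken and all letters distinct, that pins K to 6, so K=6.

Answer: A=5, B=1, C=9, D=2, F=3, H=7, K=6, Q=4, S=8, W=0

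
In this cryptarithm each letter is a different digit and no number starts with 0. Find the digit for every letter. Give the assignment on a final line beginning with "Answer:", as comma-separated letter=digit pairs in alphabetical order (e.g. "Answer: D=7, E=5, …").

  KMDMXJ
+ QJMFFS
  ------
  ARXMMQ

Step 1. [col 1: J + S ≡ Q (mod 10)] column 1 (J + S ≡ Q (mod 10), carry-in 0) doesn't pin Q yet; pick Q=1 and continue. So Q=1.
Step 2. [col 1: J + S ≡ Q (mod 10)] several values work for S in column 1 (J + S ≡ Q (mod 10), carry-in 0); try S=7. So S=7.
Step 3. [col 1: J + S ≡ Q (mod 10)] in column 1 we have J+S≡Q with carry-in 0; given S=7, Q=1 and digits 1,7 already taken and all letters distinct, that pins J to 4 ⇒ J=4.
Step 4. [col 2: X + F ≡ M (mod 10)] column 2 (X + F ≡ M (mod 10), carry-in 1) doesn't pin X yet; pick X=2 and continue. So X=2.
Step 5. [col 2: X + F ≡ M (mod 10)] several values work for F in column 2 (X + F ≡ M (mod 10), carry-in 1); try F=0 ⇒ F=0.
Step 6. [col 2: X + F ≡ M (mod 10)] column 2 reads X+F+carry(1)=M with X=2, F=0; with digits 0,1,2,4,7 already taken and all letters distinct, the only value for M is 3, so M=3.
Step 7. [col 4: D + M ≡ X (mod 10)] from column 4 (M=3, X=2, carry-in 0, digits 0,1,2,3,4,7 already taken and all letters distinct): D must equal 9. So D=9.
Step 8. [col 5: M + J ≡ R (mod 10)] column 5: given M=3, J=4, carry-in 1, and digits 0,1,2,3,4,7,9 already taken and all letters distinct, M+J≡R (mod 10) forces R=8 ⇒ R=8.
Step 9. [col 6: K + Q ≡ A (mod 10)] column 6: given Q=1, carry-in 0, and digits 0,1,2,3,4,7,8,9 already taken and all letters distinct, K+Q≡A (mod 10) forces A=6 ⇒ A=6.
Step 10. [col 6: K + Q ≡ A (mod 10)] column 6: given Q=1, A=6, carry-in 0, and digits 0,1,2,3,4,6,7,8,9 already taken and all letters distinct, K+Q≡A (mod 10) forces K=5 ⇒ K=5.

Answer: A=6, D=9, F=0, J=4, K=5, M=3, Q=1, R=8, S=7, X=2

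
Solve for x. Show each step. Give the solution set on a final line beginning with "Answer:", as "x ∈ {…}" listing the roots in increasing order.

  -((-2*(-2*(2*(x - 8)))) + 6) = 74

Step 1. [-((-2*(-2*(2*(x - 8)))) + 6) = 74] LHS negated; negate both sides ⇒ neg: (-2*(-2*(2*(x - 8)))) + 6 = -74.
Step 2. [(-2*(-2*(2*(x - 8)))) + 6 = -74] -2 | LHS and -2 | -74: pull -2 out ⇒ factor: (-2*(2*(x - 8))) - 3 = 37.
Step 3. [(-2*(2*(x - 8))) - 3 = 37] 3 comes off first (add 3), so sub: -2*(2*(x - 8)) = 40.
Step 4. [-2*(2*(x - 8)) = 40] LHS = -2·(…); ÷-2 both sides ⇒ div: 2*(x - 8) = -20.
Step 5. [2*(x - 8) = -20] 2 out front; divide by 2. So div: x - 8 = -10.
Step 6. [x - 8 = -10] -8 is outermost — add 8 both sides, so sub: x = -2.

Answer: x ∈ {-2}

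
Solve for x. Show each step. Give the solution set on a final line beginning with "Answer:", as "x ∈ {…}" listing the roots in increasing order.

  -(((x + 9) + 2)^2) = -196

Step 1. [-(((x + 9) + 2)^2) = -196] flip signs both sides, so neg: ((x + 9) + 2)^2 = 196.
Step 2. [((x + 9) + 2)^2 = 196] LHS squared, RHS 196 ≥ 0: apply √ (±). So sqrt: (x + 9) + 2 = 14 or -14.
Step 3. [(x + 9) + 2 = 14 or -14] +2 is outermost — subtract 2 both sides. So sub: x + 9 = 12 or -16.
Step 4. [x + 9 = 12 or -16] subtract 9: x sits inside (… + 9) ⇒ sub: x = 3 or -25.

Answer: x ∈ {-25, 3}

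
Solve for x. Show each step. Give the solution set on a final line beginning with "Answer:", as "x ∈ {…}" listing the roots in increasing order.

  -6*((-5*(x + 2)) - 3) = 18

Step 1. [-6*((-5*(x + 2)) - 3) = 18] divide by the outer -6 ⇒ div: (-5*(x + 2)) - 3 = -3.
Step 2. [(-5*(x + 2)) - 3 = -3] the outer -3 inverts by adding 3, so sub: -5*(x + 2) = 0.
Step 3. [-5*(x + 2) = 0] LHS = -5·(…); ÷-5 both sides, so div: x + 2 = 0.
Step 4. [x + 2 = 0] 2 comes off first (subtract 2). So sub: x = -2.

Answer: x ∈ {-2}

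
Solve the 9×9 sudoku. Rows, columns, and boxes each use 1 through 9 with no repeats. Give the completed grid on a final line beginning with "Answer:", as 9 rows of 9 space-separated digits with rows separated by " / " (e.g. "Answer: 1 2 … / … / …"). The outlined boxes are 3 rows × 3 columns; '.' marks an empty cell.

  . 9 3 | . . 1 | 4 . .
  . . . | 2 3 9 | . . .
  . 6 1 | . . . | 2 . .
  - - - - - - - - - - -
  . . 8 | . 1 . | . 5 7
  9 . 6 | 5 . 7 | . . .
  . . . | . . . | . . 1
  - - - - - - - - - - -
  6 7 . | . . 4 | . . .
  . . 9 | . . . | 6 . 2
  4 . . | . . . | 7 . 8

Step 1. [r6c8∈{2,3,4,6,8,9}] 6 has one home in box 6: r6c8 ⇒ r6c8=6.
Step 2. [r8c1∈{1,3,5,8}] r8c1 is the only open cell in col 1 admitting 1, so r8c1=1.
Step 3. [r8c2∈{3,5,8}] r8c2 is the only open cell in box 7 admitting 8. So r8c2=8.
Step 4. [r9c2∈{2,3,5}] box 7 places 3 nowhere but r9c2 ⇒ r9c2=3.
Step 5. [r5c8∈{2,3,4,8}] 2 has one home in col 8: r5c8. So r5c8=2.
Step 6. [r1c1∈{2,5,7,8}] row 1 places 2 nowhere but r1c1 ⇒ r1c1=2.
Step 7. [r4c1∈{3}] r4c1 is down to just 3 ⇒ r4c1=3.
Step 8. [r5c9∈{3,4}] r5c9 is the only open cell in col 9 admitting 4. So r5c9=4.
Step 9. [r5c5∈{8}] nothing but 8 survives at r5c5, so r5c5=8.
Step 10. [r3c6∈{5,8}] across col 6, 8 lands solely at r3c6 ⇒ r3c6=8.
Step 11. [r2c1∈{5,7,8}] 8 has one home in col 1: r2c1, so r2c1=8.
Step 12. [r4c7∈{9}] nothing but 9 survives at r4c7 ⇒ r4c7=9.
Step 13. [r7c4∈{1,3,8,9}] in row 7, 8 fits only at r7c4 ⇒ r7c4=8.
Step 14. [r9c4∈{1,6,9}] in col 4, 1 fits only at r9c4. So r9c4=1.
Step 15. [r9c8∈{9}] nothing but 9 survives at r9c8. So r9c8=9.
Step 16. [r7c5∈{2,5,9}] 9 has one home in row 7: r7c5. So r7c5=9.
Step 17. [r7c3∈{2,5}] 2 has one home in row 7: r7c3, so r7c3=2.
Step 18. [r9c3∈{5}] only 5 remains possible at r9c3 ⇒ r9c3=5.
Step 19. [r2c9∈{5,6}] row 2 places 6 nowhere but r2c9 ⇒ r2c9=6.
Step 20. [r1c9∈{5}] r1c9's peers cover all but 5. So r1c9=5.
Step 21. [r7c9∈{3}] r7c9's peers cover all but 3, so r7c9=3.
Step 22. [r3c5∈{4,5,7}] 5 has one home in box 2: r3c5, so r3c5=5.
Step 23. [r6c5∈{2,4}] col 5 places 4 nowhere but r6c5. So r6c5=4.
Step 24. [r3c1∈{7}] nothing but 7 survives at r3c1 ⇒ r3c1=7.
Step 25. [r2c7∈{1}] r2c7 has the single candidate 1, so r2c7=1.
Step 26. [r8c5∈{7}] only 7 remains possible at r8c5 ⇒ r8c5=7.
Step 27. [r9c5∈{2,6}] across col 5, 2 lands solely at r9c5 ⇒ r9c5=2.
Step 28. [r4c4∈{6}] r4c4 is down to just 6, so r4c4=6.
Step 29. [r4c6∈{2}] nothing but 2 survives at r4c6 ⇒ r4c6=2.
Step 30. [r6c6∈{3}] only 3 remains possible at r6c6, so r6c6=3.
Step 31. [r2c2∈{4,5}] r2c2 is the only open cell in row 2 admitting 5, so r2c2=5.
Step 32. [r2c8∈{7}] r2c8 is down to just 7. So r2c8=7.
Step 33. [r3c4∈{4}] r3c4 is down to just 4. So r3c4=4.
Step 34. [r6c1∈{5}] r6c1 is down to just 5. So r6c1=5.
Step 35. [r8c4∈{3}] r8c4's peers cover all but 3. So r8c4=3.
Step 36. [r6c4∈{9}] only 9 remains possible at r6c4. So r6c4=9.
Step 37. [r1c8∈{8}] r1c8 is down to just 8. So r1c8=8.
Step 38. [r9c6∈{6}] only 6 remains possible at r9c6, so r9c6=6.
Step 39. [r8c6∈{5}] r8c6 is down to just 5 ⇒ r8c6=5.
Step 40. [r6c3∈{7}] nothing but 7 survives at r6c3. So r6c3=7.
Step 41. [r1c5∈{6}] only 6 remains possible at r1c5, so r1c5=6.
Step 42. [r3c9∈{9}] r3c9's peers cover all but 9. So r3c9=9.
Step 43. [r5c2∈{1}] r5c2 has the single candidate 1. So r5c2=1.
Step 44. [r5c7∈{3}] nothing but 3 survives at r5c7. So r5c7=3.
Step 45. [r6c7∈{8}] r6c7's peers cover all but 8, so r6c7=8.
Step 46. [r3c8∈{3}] r3c8 has the single candidate 3. So r3c8=3.
Step 47. [r7c8∈{1}] r7c8's peers cover all but 1. So r7c8=1.
Step 48. [r2c3∈{4}] r2c3 is down to just 4 ⇒ r2c3=4.
Step 49. [r1c4∈{7}] only 7 remains possible at r1c4. So r1c4=7.
Step 50. [r4c2∈{4}] r4c2 has the single candidate 4 ⇒ r4c2=4.
Step 51. [r7c7∈{5}] only 5 remains possible at r7c7, so r7c7=5.
Step 52. [r6c2∈{2}] only 2 remains possible at r6c2, so r6c2=2.
Step 53. [r8c8∈{4}] nothing but 4 survives at r8c8, so r8c8=4.

Answer: 2 9 3 7 6 1 4 8 5 / 8 5 4 2 3 9 1 7 6 / 7 6 1 4 5 8 2 3 9 / 3 4 8 6 1 2 9 5 7 / 9 1 6 5 8 7 3 2 4 / 5 2 7 9 4 3 8 6 1 / 6 7 2 8 9 4 5 1 3 / 1 8 9 3 7 5 6 4 2 / 4 3 5 1 2 6 7 9 8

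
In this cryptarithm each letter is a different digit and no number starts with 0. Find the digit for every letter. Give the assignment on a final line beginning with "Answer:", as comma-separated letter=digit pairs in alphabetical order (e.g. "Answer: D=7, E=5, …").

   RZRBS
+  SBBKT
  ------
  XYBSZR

Step 1. [col 1: S + T ≡ R (mod 10)] no forcing yet in column 1 (carry-in 0); S=5 is free and consistent — try it, so S=5.
Step 2. [col 1: S + T ≡ R (mod 10)] no forcing yet in column 1 (carry-in 0); R=8 is free and consistent — try it, so R=8.
Step 3. [X] X is the leading digit of a 6-digit sum of two 5-digit numbers; the final carry is exactly 1 ⇒ X=1.
Step 4. [col 1: S + T ≡ R (mod 10)] column 1: given S=5, R=8, carry-in 0, and digits 1,5,8 already taken and all letters distinct, S+T≡R (mod 10) forces T=3, so T=3.
Step 5. [col 2: B + K ≡ Z (mod 10)] column 2 (B + K ≡ Z (mod 10), carry-in 0) doesn't pin B yet; pick B=7 and continue ⇒ B=7.
Step 6. [col 2: B + K ≡ Z (mod 10)] column 2 (B + K ≡ Z (mod 10), carry-in 0) doesn't pin K yet; pick K=2 and continue. So K=2.
Step 7. [col 2: B + K ≡ Z (mod 10)] in column 2 we have B+K≡Z with carry-in 0; given B=7, K=2 and digits 1,2,3,5,7,8 already taken and all letters distinct, that pins Z to 9. So Z=9.
Step 8. [col 5: R + S ≡ Y (mod 10)] column 5 reads R+S+carry(1)=Y with R=8, S=5; with digits 1,2,3,5,7,8,9 already taken and all letters distinct, the only value for Y is 4 ⇒ Y=4.

Answer: B=7, K=2, R=8, S=5, T=3, X=1, Y=4, Z=9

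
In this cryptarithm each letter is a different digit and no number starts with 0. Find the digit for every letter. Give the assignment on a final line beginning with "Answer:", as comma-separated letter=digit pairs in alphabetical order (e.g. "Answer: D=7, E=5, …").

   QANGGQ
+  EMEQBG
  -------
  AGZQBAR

Step 1. [col 1: Q + G ≡ R (mod 10)] several values work for G in column 1 (Q + G ≡ R (mod 10), carry-in 0); try G=3 ⇒ G=3.
Step 2. [A] the sum has 7 digits but both addends have 6; that extra leading digit A is the final carry, namely 1. So A=1.
Step 3. [col 1: Q + G ≡ R (mod 10)] several values work for Q in column 1 (Q + G ≡ R (mod 10), carry-in 0); try Q=4 ⇒ Q=4.
Step 4. [col 1: Q + G ≡ R (mod 10)] in column 1 we have Q+G≡R with carry-in 0; given Q=4, G=3 and digits 1,3,4 already taken and all letters distinct, that pins R to 7 ⇒ R=7.
Step 5. [col 2: G + B ≡ A (mod 10)] from column 2 (G=3, A=1, carry-in 0, digits 1,3,4,7 already taken and all letters distinct): B must equal 8, so B=8.
Step 6. [col 4: N + E ≡ Q (mod 10)] column 4 (N + E ≡ Q (mod 10), carry-in 0) doesn't pin N yet; pick N=5 and continue ⇒ N=5.
Step 7. [col 4: N + E ≡ Q (mod 10)] column 4 reads N+E+carry(0)=Q with N=5, Q=4; with digits 1,3,4,5,7,8 already taken and all letters distinct, the only value for E is 9. So E=9.
Step 8. [col 5: A + M ≡ Z (mod 10)] column 5 reads A+M+carry(1)=Z with A=1; with digits 1,3,4,5,7,8,9 already taken and all letters distinct, the only value for Z is 2 ⇒ Z=2.
Step 9. [col 5: A + M ≡ Z (mod 10)] column 5: given A=1, Z=2, carry-in 1, and digits 1,2,3,4,5,7,8,9 already taken and all letters distinct, A+M≡Z (mod 10) forces M=0 ⇒ M=0.

Answer: A=1, B=8, E=9, G=3, M=0, N=5, Q=4, R=7, Z=2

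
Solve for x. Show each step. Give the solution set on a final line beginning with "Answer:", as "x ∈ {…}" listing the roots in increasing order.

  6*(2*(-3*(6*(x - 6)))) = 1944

Step 1. [6*(2*(-3*(6*(x - 6)))) = 1944] divide by the outer 6 ⇒ div: 2*(-3*(6*(x - 6))) = 324.
Step 2. [2*(-3*(6*(x - 6))) = 324] LHS = 2·(…); ÷2 both sides, so div: -3*(6*(x - 6)) = 162.
Step 3. [-3*(6*(x - 6)) = 162] divide by the outer -3 ⇒ div: 6*(x - 6) = -54.
Step 4. [6*(x - 6) = -54] 6·(inner) — divide through by 6, so div: x - 6 = -9.
Step 5. [x - 6 = -9] the outer -6 inverts by adding 6. So sub: x = -3.

Answer: x ∈ {-3}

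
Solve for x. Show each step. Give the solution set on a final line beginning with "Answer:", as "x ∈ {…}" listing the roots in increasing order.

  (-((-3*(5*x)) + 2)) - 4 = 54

Step 1. [(-((-3*(5*x)) + 2)) - 4 = 54] 4 comes off first (add 4). So sub: -((-3*(5*x)) + 2) = 58.
Step 2. [-((-3*(5*x)) + 2) = 58] leading − — multiply by −1 ⇒ neg: (-3*(5*x)) + 2 = -58.
Step 3. [(-3*(5*x)) + 2 = -58] peel the +2: subtract 2 from each side ⇒ sub: -3*(5*x) = -60.
Step 4. [-3*(5*x) = -60] -3 out front; divide by -3, so div: 5*x = 20.
Step 5. [5*x = 20] LHS = 5·(…); ÷5 both sides. So div: x = 4.

Answer: x ∈ {4}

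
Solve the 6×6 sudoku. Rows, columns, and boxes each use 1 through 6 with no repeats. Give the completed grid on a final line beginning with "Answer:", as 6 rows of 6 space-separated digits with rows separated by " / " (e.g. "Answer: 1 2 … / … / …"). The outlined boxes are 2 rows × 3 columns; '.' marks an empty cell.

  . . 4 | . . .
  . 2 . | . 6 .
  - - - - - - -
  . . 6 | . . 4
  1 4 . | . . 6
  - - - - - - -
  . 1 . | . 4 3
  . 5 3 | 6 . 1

Step 1. [r2c6∈{5}] r2c6's peers cover all but 5, so r2c6=5.
Step 2. [r6c5∈{2}] r6c5 is down to just 2 ⇒ r6c5=2.
Step 3. [r2c1∈{3}] r2c1's peers cover all but 3. So r2c1=3.
Step 4. [r4c3∈{2,5}] col 3 places 5 nowhere but r4c3, so r4c3=5.
Step 5. [r4c5∈{3}] r4c5 has the single candidate 3. So r4c5=3.
Step 6. [r1c5∈{1}] r1c5 is down to just 1. So r1c5=1.
Step 7. [r3c4∈{1,2,5}] in row 3, 1 fits only at r3c4, so r3c4=1.
Step 8. [r5c1∈{2,6}] across row 5, 6 lands solely at r5c1, so r5c1=6.
Step 9. [r4c4∈{2}] r4c4's peers cover all but 2, so r4c4=2.
Step 10. [r3c5∈{5}] r3c5 has the single candidate 5. So r3c5=5.
Step 11. [r2c4∈{4}] nothing but 4 survives at r2c4 ⇒ r2c4=4.
Step 12. [r3c1∈{2}] only 2 remains possible at r3c1. So r3c1=2.
Step 13. [r6c1∈{4}] r6c1 is down to just 4. So r6c1=4.
Step 14. [r1c1∈{5}] r1c1's peers cover all but 5 ⇒ r1c1=5.
Step 15. [r3c2∈{3}] r3c2 has the single candidate 3. So r3c2=3.
Step 16. [r1c4∈{3}] nothing but 3 survives at r1c4. So r1c4=3.
Step 17. [r5c4∈{5}] r5c4's peers cover all but 5. So r5c4=5.
Step 18. [r1c6∈{2}] nothing but 2 survives at r1c6, so r1c6=2.
Step 19. [r2c3∈{1}] only 1 remains possible at r2c3, so r2c3=1.
Step 20. [r1c2∈{6}] r1c2's peers cover all but 6 ⇒ r1c2=6.
Step 21. [r5c3∈{2}] r5c3 is down to just 2, so r5c3=2.

Answer: 5 6 4 3 1 2 / 3 2 1 4 6 5 / 2 3 6 1 5 4 / 1 4 5 2 3 6 / 6 1 2 5 4 3 / 4 5 3 6 2 1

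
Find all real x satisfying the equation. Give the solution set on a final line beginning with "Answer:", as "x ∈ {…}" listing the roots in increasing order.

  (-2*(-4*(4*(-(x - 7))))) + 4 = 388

Step 1. [(-2*(-4*(4*(-(x - 7))))) + 4 = 388] -2 divides every term; factor it out, so factor: (-4*(4*(-(x - 7)))) - 2 = -194.
Step 2. [(-4*(4*(-(x - 7)))) - 2 = -194] the outer -2 inverts by adding 2, so sub: -4*(4*(-(x - 7))) = -192.
Step 3. [-4*(4*(-(x - 7))) = -192] leading coefficient -4: divide by -4 ⇒ div: 4*(-(x - 7)) = 48.
Step 4. [4*(-(x - 7)) = 48] LHS = 4·(…); ÷4 both sides ⇒ div: -(x - 7) = 12.
Step 5. [-(x - 7) = 12] leading − — multiply by −1 ⇒ neg: x - 7 = -12.
Step 6. [x - 7 = -12] the outer -7 inverts by adding 7, so sub: x = -5.

Answer: x ∈ {-5}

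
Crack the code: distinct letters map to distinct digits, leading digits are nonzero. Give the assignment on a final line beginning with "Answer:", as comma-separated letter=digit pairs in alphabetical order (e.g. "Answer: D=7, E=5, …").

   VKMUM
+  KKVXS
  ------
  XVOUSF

Step 1. [col 1: M + S ≡ F (mod 10)] F=0 is one option consistent with column 1 (M + S ≡ F (mod 10), carry-in 0) — take it. So F=0.
Step 2. [col 1: M + S ≡ F (mod 10)] column 1 (M + S ≡ F (mod 10), carry-in 0) doesn't pin M yet; pick M=3 and continue, so M=3.
Step 3. [col 1: M + S ≡ F (mod 10)] from column 1 (M=3, F=0, carry-in 0, digits 0,3 already taken and all letters distinct): S must equal 7, so S=7.
Step 4. [col 2: U + X ≡ S (mod 10)] X=1 is one option consistent with column 2 (U + X ≡ S (mod 10), carry-in 1) — take it. So X=1.
Step 5. [col 2: U + X ≡ S (mod 10)] column 2: given X=1, S=7, carry-in 1, and digits 0,1,3,7 already taken and all letters distinct, U+X≡S (mod 10) forces U=5 ⇒ U=5.
Step 6. [col 3: M + V ≡ U (mod 10)] column 3: given M=3, U=5, carry-in 0, and digits 0,1,3,5,7 already taken and all letters distinct, M+V≡U (mod 10) forces V=2. So V=2.
Step 7. [col 4: K + K ≡ O (mod 10)] column 4 (K + K ≡ O (mod 10), carry-in 0) doesn't pin O yet; pick O=8 and continue. So O=8.
Step 8. [col 4: K + K ≡ O (mod 10)] column 4 (K + K ≡ O (mod 10), carry-in 0) doesn't pin K yet; pick K=9 and continue ⇒ K=9.

Answer: F=0, K=9, M=3, O=8, S=7, U=5, V=2, X=1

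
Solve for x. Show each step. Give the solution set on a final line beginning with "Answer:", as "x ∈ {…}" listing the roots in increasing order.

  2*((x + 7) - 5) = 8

Step 1. [2*((x + 7) - 5) = 8] 2 out front; divide by 2, so div: (x + 7) - 5 = 4.
Step 2. [(x + 7) - 5 = 4] peel the -5: add 5 from each side ⇒ sub: x + 7 = 9.
Step 3. [x + 7 = 9] +7 is outermost — subtract 7 both sides ⇒ sub: x = 2.

Answer: x ∈ {2}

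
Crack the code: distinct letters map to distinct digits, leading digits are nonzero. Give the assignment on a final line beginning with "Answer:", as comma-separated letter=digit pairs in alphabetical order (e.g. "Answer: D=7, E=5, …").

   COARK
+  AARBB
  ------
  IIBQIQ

Step 1. [col 1: K + B ≡ Q (mod 10)] no forcing yet in column 1 (carry-in 0); Q=2 is free and consistent — try it. So Q=2.
Step 2. [I] the sum has 6 digits but both addends have 5; that extra leading digit I is the final carry, namely 1 ⇒ I=1.
Step 3. [col 1: K + B ≡ Q (mod 10)] B=3 is one option consistent with column 1 (K + B ≡ Q (mod 10), carry-in 0) — take it, so B=3.
Step 4. [col 1: K + B ≡ Q (mod 10)] column 1: given B=3, Q=2, carry-in 0, and digits 1,2,3 already taken and all letters distinct, K+B≡Q (mod 10) forces K=9. So K=9.
Step 5. [col 2: R + B ≡ I (mod 10)] from column 2 (B=3, I=1, carry-in 1, digits 1,2,3,9 already taken and all letters distinct): R must equal 7. So R=7.
Step 6. [col 3: A + R ≡ Q (mod 10)] from column 3 (R=7, Q=2, carry-in 1, digits 1,2,3,7,9 already taken and all letters distinct): A must equal 4 ⇒ A=4.
Step 7. [col 4: O + A ≡ B (mod 10)] column 4 reads O+A+carry(1)=B with A=4, B=3; with digits 1,2,3,4,7,9 already taken and all letters distinct, the only value for O is 8. So O=8.
Step 8. [col 5: C + A ≡ I (mod 10)] from column 5 (A=4, I=1, carry-in 1, digits 1,2,3,4,7,8,9 already taken and all letters distinct): C must equal 6, so C=6.

Answer: A=4, B=3, C=6, I=1, K=9, O=8, Q=2, R=7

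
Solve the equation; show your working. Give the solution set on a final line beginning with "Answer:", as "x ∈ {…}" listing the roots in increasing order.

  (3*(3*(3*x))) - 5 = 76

Step 1. [(3*(3*(3*x))) - 5 = 76] peel the -5: add 5 from each side. So sub: 3*(3*(3*x)) = 81.
Step 2. [3*(3*(3*x)) = 81] leading coefficient 3: divide by 3. So div: 3*(3*x) = 27.
Step 3. [3*(3*x) = 27] LHS = 3·(…); ÷3 both sides, so div: 3*x = 9.
Step 4. [3*x = 9] leading coefficient 3: divide by 3, so div: x = 3.

Answer: x ∈ {3}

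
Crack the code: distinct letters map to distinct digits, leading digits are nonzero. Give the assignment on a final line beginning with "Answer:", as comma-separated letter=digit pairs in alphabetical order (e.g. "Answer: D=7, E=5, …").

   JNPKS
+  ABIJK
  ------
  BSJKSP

Step 1. [col 1: S + K ≡ P (mod 10)] several values work for K in column 1 (S + K ≡ P (mod 10), carry-in 0); try K=7, so K=7.
Step 2. [B] adding two 5-digit numbers gives at most 5+1 digits, and here it does — B is that final carry and must be 1, so B=1.
Step 3. [col 1: S + K ≡ P (mod 10)] column 1 (S + K ≡ P (mod 10), carry-in 0) doesn't pin P yet; pick P=0 and continue, so P=0.
Step 4. [col 1: S + K ≡ P (mod 10)] from column 1 (K=7, P=0, carry-in 0, digits 0,1,7 already taken and all letters distinct): S must equal 3. So S=3.
Step 5. [col 2: K + J ≡ S (mod 10)] column 2: given K=7, S=3, carry-in 1, and digits 0,1,3,7 already taken and all letters distinct, K+J≡S (mod 10) forces J=5, so J=5.
Step 6. [col 3: P + I ≡ K (mod 10)] from column 3 (P=0, K=7, carry-in 1, digits 0,1,3,5,7 already taken and all letters distinct): I must equal 6. So I=6.
Step 7. [col 4: N + B ≡ J (mod 10)] in column 4 we have N+B≡J with carry-in 0; given B=1, J=5 and digits 0,1,3,5,6,7 already taken and all letters distinct, that pins N to 4. So N=4.
Step 8. [col 5: J + A ≡ S (mod 10)] column 5: given J=5, S=3, carry-in 0, and digits 0,1,3,4,5,6,7 already taken and all letters distinct, J+A≡S (mod 10) forces A=8 ⇒ A=8.

Answer: A=8, B=1, I=6, J=5, K=7, N=4, P=0, S=3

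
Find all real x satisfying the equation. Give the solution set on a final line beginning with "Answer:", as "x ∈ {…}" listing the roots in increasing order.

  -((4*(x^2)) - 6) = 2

Step 1. [-((4*(x^2)) - 6) = 2] flip signs both sides, so neg: (4*(x^2)) - 6 = -2.
Step 2. [(4*(x^2)) - 6 = -2] 6 comes off first (add 6). So sub: 4*(x^2) = 4.
Step 3. [4*(x^2) = 4] 4 out front; divide by 4, so div: x^2 = 1.
Step 4. [x^2 = 1] √ both sides: 1 ≥ 0 gives two branches, so sqrt: x = 1 or -1.

Answer: x ∈ {-1, 1}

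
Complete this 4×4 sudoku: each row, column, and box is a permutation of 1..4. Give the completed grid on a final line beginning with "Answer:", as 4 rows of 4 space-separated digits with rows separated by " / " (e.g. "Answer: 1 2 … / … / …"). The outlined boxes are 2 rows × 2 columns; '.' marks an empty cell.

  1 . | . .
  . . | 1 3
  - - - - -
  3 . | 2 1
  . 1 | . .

Step 1. [r4c4∈{4}] only 4 remains possible at r4c4, so r4c4=4.
Step 2. [r2c1∈{2,4}] in col 1, 4 fits only at r2c1. So r2c1=4.
Step 3. [r1c4∈{2}] only 2 remains possible at r1c4 ⇒ r1c4=2.
Step 4. [r4c3∈{3}] only 3 remains possible at r4c3, so r4c3=3.
Step 5. [r1c3∈{4}] r1c3 is down to just 4, so r1c3=4.
Step 6. [r2c2∈{2}] r2c2 has the single candidate 2 ⇒ r2c2=2.
Step 7. [r3c2∈{4}] only 4 remains possible at r3c2 ⇒ r3c2=4.
Step 8. [r1c2∈{3}] r1c2's peers cover all but 3, so r1c2=3.
Step 9. [r4c1∈{2}] only 2 remains possible at r4c1 ⇒ r4c1=2.

Answer: 1 3 4 2 / 4 2 1 3 / 3 4 2 1 / 2 1 3 4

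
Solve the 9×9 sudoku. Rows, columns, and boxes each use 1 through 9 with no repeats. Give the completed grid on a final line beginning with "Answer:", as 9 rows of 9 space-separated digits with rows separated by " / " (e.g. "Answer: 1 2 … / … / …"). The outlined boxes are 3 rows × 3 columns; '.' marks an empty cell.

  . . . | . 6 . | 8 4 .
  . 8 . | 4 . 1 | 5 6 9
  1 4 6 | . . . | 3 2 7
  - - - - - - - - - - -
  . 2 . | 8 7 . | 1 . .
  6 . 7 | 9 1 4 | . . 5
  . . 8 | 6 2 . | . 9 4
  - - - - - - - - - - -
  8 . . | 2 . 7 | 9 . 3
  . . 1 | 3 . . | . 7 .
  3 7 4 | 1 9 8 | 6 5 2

Step 1. [r6c1∈{5}] r6c1 is down to just 5, so r6c1=5.
Step 2. [r1c6∈{2,3,5,9}] in col 6, 2 fits only at r1c6, so r1c6=2.
Step 3. [r7c3∈{5}] r7c3 has the single candidate 5. So r7c3=5.
Step 4. [r5c2∈{3}] r5c2's peers cover all but 3. So r5c2=3.
Step 5. [r3c4∈{5}] nothing but 5 survives at r3c4. So r3c4=5.
Step 6. [r8c1∈{2,9}] r8c1 is the only open cell in row 8 admitting 2, so r8c1=2.
Step 7. [r8c5∈{4,5}] 5 has one home in col 5: r8c5, so r8c5=5.
Step 8. [r8c2∈{6,9}] 9 has one home in row 8: r8c2. So r8c2=9.
Step 9. [r4c3∈{9}] nothing but 9 survives at r4c3. So r4c3=9.
Step 10. [r2c5∈{3}] only 3 remains possible at r2c5, so r2c5=3.
Step 11. [r1c4∈{7}] r1c4 is down to just 7 ⇒ r1c4=7.
Step 12. [r4c8∈{3}] only 3 remains possible at r4c8. So r4c8=3.
Step 13. [r5c8∈{8}] nothing but 8 survives at r5c8. So r5c8=8.
Step 14. [r1c3∈{3}] only 3 remains possible at r1c3. So r1c3=3.
Step 15. [r7c2∈{6}] r7c2 is down to just 6 ⇒ r7c2=6.
Step 16. [r5c7∈{2}] only 2 remains possible at r5c7. So r5c7=2.
Step 17. [r6c6∈{3}] r6c6's peers cover all but 3 ⇒ r6c6=3.
Step 18. [r3c5∈{8}] r3c5 has the single candidate 8. So r3c5=8.
Step 19. [r3c6∈{9}] r3c6 is down to just 9. So r3c6=9.
Step 20. [r1c1∈{9}] only 9 remains possible at r1c1 ⇒ r1c1=9.
Step 21. [r8c7∈{4}] r8c7 has the single candidate 4 ⇒ r8c7=4.
Step 22. [r7c5∈{4}] r7c5's peers cover all but 4. So r7c5=4.
Step 23. [r2c3∈{2}] only 2 remains possible at r2c3, so r2c3=2.
Step 24. [r4c1∈{4}] r4c1's peers cover all but 4 ⇒ r4c1=4.
Step 25. [r8c6∈{6}] only 6 remains possible at r8c6 ⇒ r8c6=6.
Step 26. [r4c9∈{6}] nothing but 6 survives at r4c9. So r4c9=6.
Step 27. [r6c2∈{1}] nothing but 1 survives at r6c2 ⇒ r6c2=1.
Step 28. [r2c1∈{7}] nothing but 7 survives at r2c1. So r2c1=7.
Step 29. [r7c8∈{1}] nothing but 1 survives at r7c8. So r7c8=1.
Step 30. [r4c6∈{5}] nothing but 5 survives at r4c6. So r4c6=5.
Step 31. [r1c2∈{5}] r1c2 is down to just 5, so r1c2=5.
Step 32. [r8c9∈{8}] r8c9 is down to just 8 ⇒ r8c9=8.
Step 33. [r6c7∈{7}] nothing but 7 survives at r6c7, so r6c7=7.
Step 34. [r1c9∈{1}] r1c9's peers cover all but 1. So r1c9=1.

Answer: 9 5 3 7 6 2 8 4 1 / 7 8 2 4 3 1 5 6 9 / 1 4 6 5 8 9 3 2 7 / 4 2 9 8 7 5 1 3 6 / 6 3 7 9 1 4 2 8 5 / 5 1 8 6 2 3 7 9 4 / 8 6 5 2 4 7 9 1 3 / 2 9 1 3 5 6 4 7 8 / 3 7 4 1 9 8 6 5 2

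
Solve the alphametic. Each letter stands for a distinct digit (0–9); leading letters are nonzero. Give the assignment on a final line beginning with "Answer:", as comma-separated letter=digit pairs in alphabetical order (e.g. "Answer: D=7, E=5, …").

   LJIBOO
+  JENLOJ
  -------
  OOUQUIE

Step 1. [col 1: O + J ≡ E (mod 10)] E=7 is one option consistent with column 1 (O + J ≡ E (mod 10), carry-in 0) — take it, so E=7.
Step 2. [col 1: O + J ≡ E (mod 10)] several values work for J in column 1 (O + J ≡ E (mod 10), carry-in 0); try J=6 ⇒ J=6.
Step 3. [col 1: O + J ≡ E (mod 10)] column 1: given J=6, E=7, carry-in 0, and digits 6,7 already taken and all letters distinct, O+J≡E (mod 10) forces O=1, so O=1.
Step 4. [col 2: O + O ≡ I (mod 10)] column 2 reads O+O+carry(0)=I with O=1; with digits 1,6,7 already taken and all letters distinct, the only value for I is 2. So I=2.
Step 5. [col 3: B + L ≡ U (mod 10)] no forcing yet in column 3 (carry-in 0); B=9 is free and consistent — try it ⇒ B=9.
Step 6. [col 3: B + L ≡ U (mod 10)] L=4 is one option consistent with column 3 (B + L ≡ U (mod 10), carry-in 0) — take it. So L=4.
Step 7. [col 3: B + L ≡ U (mod 10)] column 3 reads B+L+carry(0)=U with B=9, L=4; with digits 1,2,4,6,7,9 already taken and all letters distinct, the only value for U is 3 ⇒ U=3.
Step 8. [col 4: I + N ≡ Q (mod 10)] from column 4 (I=2, carry-in 1, digits 1,2,3,4,6,7,9 already taken and all letters distinct): Q must equal 8 ⇒ Q=8.
Step 9. [col 4: I + N ≡ Q (mod 10)] from column 4 (I=2, Q=8, carry-in 1, digits 1,2,3,4,6,7,8,9 already taken and all letters distinct): N must equal 5. So N=5.

Answer: B=9, E=7, I=2, J=6, L=4, N=5, O=1, Q=8, U=3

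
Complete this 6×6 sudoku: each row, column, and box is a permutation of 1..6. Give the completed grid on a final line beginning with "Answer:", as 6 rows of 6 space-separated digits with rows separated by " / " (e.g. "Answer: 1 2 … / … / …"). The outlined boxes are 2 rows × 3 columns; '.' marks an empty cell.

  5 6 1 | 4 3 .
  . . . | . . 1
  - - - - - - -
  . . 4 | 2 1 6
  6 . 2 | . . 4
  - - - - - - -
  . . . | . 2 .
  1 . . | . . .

Step 1. [r3c1∈{3}] r3c1's peers cover all but 3. So r3c1=3.
Step 2. [r6c2∈{2,3,4,5}] in row 6, 2 fits only at r6c2 ⇒ r6c2=2.
Step 3. [r4c5∈{5}] nothing but 5 survives at r4c5. So r4c5=5.
Step 4. [r2c3∈{3}] r2c3 is down to just 3, so r2c3=3.
Step 5. [r5c2∈{3,4,5}] col 2 places 3 nowhere but r5c2. So r5c2=3.
Step 6. [r5c6∈{5}] only 5 remains possible at r5c6. So r5c6=5.
Step 7. [r5c3∈{6}] nothing but 6 survives at r5c3. So r5c3=6.
Step 8. [r2c5∈{6}] nothing but 6 survives at r2c5, so r2c5=6.
Step 9. [r6c4∈{3,6}] row 6 places 6 nowhere but r6c4. So r6c4=6.
Step 10. [r2c1∈{2,4}] r2c1 is the only open cell in row 2 admitting 2 ⇒ r2c1=2.
Step 11. [r4c4∈{3}] r4c4's peers cover all but 3 ⇒ r4c4=3.
Step 12. [r6c3∈{5}] r6c3 is down to just 5. So r6c3=5.
Step 13. [r4c2∈{1}] r4c2's peers cover all but 1, so r4c2=1.
Step 14. [r6c6∈{3}] nothing but 3 survives at r6c6. So r6c6=3.
Step 15. [r2c2∈{4}] r2c2 is down to just 4 ⇒ r2c2=4.
Step 16. [r5c1∈{4}] r5c1's peers cover all but 4. So r5c1=4.
Step 17. [r6c5∈{4}] only 4 remains possible at r6c5, so r6c5=4.
Step 18. [r5c4∈{1}] nothing but 1 survives at r5c4. So r5c4=1.
Step 19. [r1c6∈{2}] only 2 remains possible at r1c6. So r1c6=2.
Step 20. [r2c4∈{5}] nothing but 5 survives at r2c4 ⇒ r2c4=5.
Step 21. [r3c2∈{5}] r3c2 has the single candidate 5 ⇒ r3c2=5.

Answer: 5 6 1 4 3 2 / 2 4 3 5 6 1 / 3 5 4 2 1 6 / 6 1 2 3 5 4 / 4 3 6 1 2 5 / 1 2 5 6 4 3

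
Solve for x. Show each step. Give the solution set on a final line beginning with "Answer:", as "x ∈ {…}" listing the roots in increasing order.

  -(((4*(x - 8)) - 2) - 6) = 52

Step 1. [-(((4*(x - 8)) - 2) - 6) = 52] LHS negated; negate both sides ⇒ neg: ((4*(x - 8)) - 2) - 6 = -52.
Step 2. [((4*(x - 8)) - 2) - 6 = -52] peel the -6: add 6 from each side, so sub: (4*(x - 8)) - 2 = -46.
Step 3. [(4*(x - 8)) - 2 = -46] the outer -2 inverts by adding 2 ⇒ sub: 4*(x - 8) = -44.
Step 4. [4*(x - 8) = -44] divide by the outer 4 ⇒ div: x - 8 = -11.
Step 5. [x - 8 = -11] the outer -8 inverts by adding 8 ⇒ sub: x = -3.

Answer: x ∈ {-3}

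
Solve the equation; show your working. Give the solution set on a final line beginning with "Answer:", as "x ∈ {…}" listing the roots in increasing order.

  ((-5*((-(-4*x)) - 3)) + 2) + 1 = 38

Step 1. [((-5*((-(-4*x)) - 3)) + 2) + 1 = 38] +1 is outermost — subtract 1 both sides, so sub: (-5*((-(-4*x)) - 3)) + 2 = 37.
Step 2. [(-5*((-(-4*x)) - 3)) + 2 = 37] +2 is outermost — subtract 2 both sides ⇒ sub: -5*((-(-4*x)) - 3) = 35.
Step 3. [-5*((-(-4*x)) - 3) = 35] -5·(inner) — divide through by -5 ⇒ div: (-(-4*x)) - 3 = -7.
Step 4. [(-(-4*x)) - 3 = -7] peel the -3: add 3 from each side ⇒ sub: -(-4*x) = -4.
Step 5. [-(-4*x) = -4] flip signs both sides, so neg: -4*x = 4.
Step 6. [-4*x = 4] divide by the outer -4. So div: x = -1.

Answer: x ∈ {-1}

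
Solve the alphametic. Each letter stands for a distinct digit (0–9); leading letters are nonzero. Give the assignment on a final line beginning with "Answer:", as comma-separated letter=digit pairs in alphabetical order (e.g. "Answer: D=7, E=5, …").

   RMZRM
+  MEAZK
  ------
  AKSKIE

Step 1. [col 1: M + K ≡ E (mod 10)] column 1 (M + K ≡ E (mod 10), carry-in 0) doesn't pin E yet; pick E=2 and continue, so E=2.
Step 2. [col 1: M + K ≡ E (mod 10)] no forcing yet in column 1 (carry-in 0); M=8 is free and consistent — try it, so M=8.
Step 3. [col 1: M + K ≡ E (mod 10)] column 1: given M=8, E=2, carry-in 0, and digits 2,8 already taken and all letters distinct, M+K≡E (mod 10) forces K=4, so K=4.
Step 4. [col 2: R + Z ≡ I (mod 10)] column 2 (R + Z ≡ I (mod 10), carry-in 1) doesn't pin R yet; pick R=5 and continue, so R=5.
Step 5. [A] A is the leading digit of a 6-digit sum of two 5-digit numbers; the final carry is exactly 1. So A=1.
Step 6. [col 2: R + Z ≡ I (mod 10)] column 2 (R + Z ≡ I (mod 10), carry-in 1) doesn't pin I yet; pick I=9 and continue, so I=9.
Step 7. [col 2: R + Z ≡ I (mod 10)] column 2: given R=5, I=9, carry-in 1, and digits 1,2,4,5,8,9 already taken and all letters distinct, R+Z≡I (mod 10) forces Z=3 ⇒ Z=3.
Step 8. [col 4: M + E ≡ S (mod 10)] in column 4 we have M+E≡S with carry-in 0; given M=8, E=2 and digits 1,2,3,4,5,8,9 already taken and all letters distinct, that pins S to 0. So S=0.

Answer: A=1, E=2, I=9, K=4, M=8, R=5, S=0, Z=3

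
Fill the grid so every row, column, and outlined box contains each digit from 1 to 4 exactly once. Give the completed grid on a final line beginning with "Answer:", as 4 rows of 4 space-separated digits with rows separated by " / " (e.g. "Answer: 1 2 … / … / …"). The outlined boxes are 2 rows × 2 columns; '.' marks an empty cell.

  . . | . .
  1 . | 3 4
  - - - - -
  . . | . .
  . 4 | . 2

Step 1. [r3c2∈{1,2,3}] in col 2, 1 fits only at r3c2. So r3c2=1.
Step 2. [r1c3∈{1,2}] r1c3 is the only open cell in col 3 admitting 2, so r1c3=2.
Step 3. [r4c1∈{3}] nothing but 3 survives at r4c1 ⇒ r4c1=3.
Step 4. [r1c4∈{1}] nothing but 1 survives at r1c4 ⇒ r1c4=1.
Step 5. [r3c3∈{4}] r3c3 has the single candidate 4. So r3c3=4.
Step 6. [r2c2∈{2}] r2c2 has the single candidate 2. So r2c2=2.
Step 7. [r3c1∈{2}] r3c1 is down to just 2. So r3c1=2.
Step 8. [r1c1∈{4}] r1c1's peers cover all but 4. So r1c1=4.
Step 9. [r3c4∈{3}] r3c4 has the single candidate 3. So r3c4=3.
Step 10. [r1c2∈{3}] r1c2 is down to just 3 ⇒ r1c2=3.
Step 11. [r4c3∈{1}] r4c3's peers cover all but 1 ⇒ r4c3=1.

Answer: 4 3 2 1 / 1 2 3 4 / 2 1 4 3 / 3 4 1 2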